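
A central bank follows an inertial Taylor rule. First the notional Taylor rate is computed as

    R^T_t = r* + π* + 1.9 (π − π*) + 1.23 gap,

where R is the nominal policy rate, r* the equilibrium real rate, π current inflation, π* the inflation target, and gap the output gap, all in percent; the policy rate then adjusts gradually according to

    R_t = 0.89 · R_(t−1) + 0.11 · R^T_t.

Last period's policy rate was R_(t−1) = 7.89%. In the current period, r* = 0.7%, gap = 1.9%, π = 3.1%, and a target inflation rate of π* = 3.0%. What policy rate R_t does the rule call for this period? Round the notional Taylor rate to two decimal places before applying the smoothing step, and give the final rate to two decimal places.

R^T_t = 0.7 + 3.0 + 1.9 × (3.1 − 3.0) + 1.23 × 1.9
   = 0.7 + 3 + 0.19 + 2.337 = 6.23
R_t = 0.89 × 7.89 + 0.11 × 6.23 = 7.0221 + 0.6853 = 7.71

7.71%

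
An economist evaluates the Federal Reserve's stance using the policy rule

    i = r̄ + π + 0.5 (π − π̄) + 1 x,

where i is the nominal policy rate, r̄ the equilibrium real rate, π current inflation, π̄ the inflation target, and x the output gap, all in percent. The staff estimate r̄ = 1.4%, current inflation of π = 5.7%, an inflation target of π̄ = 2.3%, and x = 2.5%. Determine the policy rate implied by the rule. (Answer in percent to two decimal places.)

i = 1.4 + 5.7 + 0.5 × (5.7 − 2.3) + 1 × 2.5
   = 1.4 + 5.7 + 1.7 + 2.5 = 11.30

11.30%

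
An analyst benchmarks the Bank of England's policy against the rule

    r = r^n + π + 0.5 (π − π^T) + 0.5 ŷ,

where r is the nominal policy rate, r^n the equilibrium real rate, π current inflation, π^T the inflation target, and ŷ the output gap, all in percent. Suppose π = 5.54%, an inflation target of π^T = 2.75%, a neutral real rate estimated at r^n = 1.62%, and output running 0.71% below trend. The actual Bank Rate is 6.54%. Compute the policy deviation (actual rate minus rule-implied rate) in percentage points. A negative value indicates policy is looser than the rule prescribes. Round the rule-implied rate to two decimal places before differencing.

Output 0.71% below potential → ŷ = -0.71.
r = 1.62 + 5.54 + 0.5 × (5.54 − 2.75) + 0.5 × (-0.71)
   = 1.62 + 5.54 + 1.395 − 0.355 = 8.20
Deviation = 6.54 − 8.20 = -1.66 pp.

-1.66 pp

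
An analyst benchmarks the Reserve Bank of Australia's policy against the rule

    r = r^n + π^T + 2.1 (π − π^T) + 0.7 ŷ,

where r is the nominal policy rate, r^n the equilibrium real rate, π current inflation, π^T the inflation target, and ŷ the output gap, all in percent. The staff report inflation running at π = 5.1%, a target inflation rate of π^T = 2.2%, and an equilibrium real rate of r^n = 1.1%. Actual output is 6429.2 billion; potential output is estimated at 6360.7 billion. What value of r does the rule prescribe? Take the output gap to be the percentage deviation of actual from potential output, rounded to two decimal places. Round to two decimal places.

Output gap = 100 × (6429.2 − 6360.7) / 6360.7 = 1.08%.
r = 1.10 + 2.20 + 2.1 × (5.10 − 2.20) + 0.7 × 1.08
   = 1.10 + 2.2 + 6.09 + 0.756 = 10.15

10.15%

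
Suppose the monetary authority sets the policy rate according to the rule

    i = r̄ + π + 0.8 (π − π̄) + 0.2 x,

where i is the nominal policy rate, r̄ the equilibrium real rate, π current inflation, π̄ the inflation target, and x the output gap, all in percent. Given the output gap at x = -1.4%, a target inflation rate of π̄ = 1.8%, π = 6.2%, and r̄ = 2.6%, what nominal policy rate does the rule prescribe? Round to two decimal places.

i = 2.6 + 6.2 + 0.8 × (6.2 − 1.8) + 0.2 × (-1.4)
   = 2.6 + 6.2 + 3.52 − 0.28 = 12.04

12.04%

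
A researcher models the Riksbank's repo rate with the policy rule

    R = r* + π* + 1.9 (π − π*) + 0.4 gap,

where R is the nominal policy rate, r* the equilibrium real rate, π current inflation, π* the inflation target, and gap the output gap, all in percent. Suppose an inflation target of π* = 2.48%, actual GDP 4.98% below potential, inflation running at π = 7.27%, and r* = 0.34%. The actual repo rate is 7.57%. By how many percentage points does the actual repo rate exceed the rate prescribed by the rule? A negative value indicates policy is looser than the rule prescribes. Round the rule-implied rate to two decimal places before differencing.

Output 4.98% below potential → gap = -4.98.
R = 0.34 + 2.48 + 1.9 × (7.27 − 2.48) + 0.4 × (-4.98)
   = 0.34 + 2.48 + 9.101 − 1.992 = 9.93
Deviation = 7.57 − 9.93 = -2.36 pp.

-2.36 pp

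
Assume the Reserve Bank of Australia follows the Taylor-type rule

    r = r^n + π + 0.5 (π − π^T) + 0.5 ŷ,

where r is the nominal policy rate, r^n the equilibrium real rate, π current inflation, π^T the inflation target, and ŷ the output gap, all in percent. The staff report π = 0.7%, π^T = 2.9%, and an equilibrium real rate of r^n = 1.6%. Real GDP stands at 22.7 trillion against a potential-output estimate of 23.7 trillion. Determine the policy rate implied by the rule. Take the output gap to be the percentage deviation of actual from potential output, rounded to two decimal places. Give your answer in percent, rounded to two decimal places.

Output gap = 100 × (22.7 − 23.7) / 23.7 = -4.22%.
r = 1.60 + 0.70 + 0.5 × (0.70 − 2.90) + 0.5 × (-4.22)
   = 1.60 + 0.7 − 1.1 − 2.11 = -0.91

-0.91%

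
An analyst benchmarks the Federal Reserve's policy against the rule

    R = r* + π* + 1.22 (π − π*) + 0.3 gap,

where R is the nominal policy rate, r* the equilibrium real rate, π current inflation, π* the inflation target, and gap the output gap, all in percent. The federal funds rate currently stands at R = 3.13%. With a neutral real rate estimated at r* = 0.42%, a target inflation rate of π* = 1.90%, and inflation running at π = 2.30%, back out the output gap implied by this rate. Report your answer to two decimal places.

1.07%

0.3 gap = 3.13 − 0.42 − 1.90 − 1.22 × (2.30 − 1.90) = 0.322
gap = 0.322 / 0.3 = 1.07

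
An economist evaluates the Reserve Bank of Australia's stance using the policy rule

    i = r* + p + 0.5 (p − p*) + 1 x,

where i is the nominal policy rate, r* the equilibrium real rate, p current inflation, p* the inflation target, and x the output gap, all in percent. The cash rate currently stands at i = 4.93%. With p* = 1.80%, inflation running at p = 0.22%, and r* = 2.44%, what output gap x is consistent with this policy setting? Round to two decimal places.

1 x = 4.93 − 2.44 − 0.22 − 0.5 × (0.22 − 1.80) = 3.06
x = 3.06 / 1 = 3.06

3.06%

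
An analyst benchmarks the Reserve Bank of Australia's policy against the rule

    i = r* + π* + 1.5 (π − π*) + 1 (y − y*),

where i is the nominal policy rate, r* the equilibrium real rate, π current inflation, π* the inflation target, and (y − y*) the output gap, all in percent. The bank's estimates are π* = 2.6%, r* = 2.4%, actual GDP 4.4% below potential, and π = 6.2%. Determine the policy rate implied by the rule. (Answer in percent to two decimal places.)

6.00%

Output 4.4% below potential → (y − y*) = -4.4.
i = 2.4 + 2.6 + 1.5 × (6.2 − 2.6) + 1 × (-4.4)
   = 2.4 + 2.6 + 5.4 − 4.4 = 6.00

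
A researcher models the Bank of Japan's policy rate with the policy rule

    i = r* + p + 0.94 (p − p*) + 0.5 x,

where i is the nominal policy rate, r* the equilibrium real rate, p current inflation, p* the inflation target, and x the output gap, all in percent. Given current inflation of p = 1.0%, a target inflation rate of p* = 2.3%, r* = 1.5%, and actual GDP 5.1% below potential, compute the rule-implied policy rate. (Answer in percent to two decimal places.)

-1.27%

Output 5.1% below potential → x = -5.1.
i = 1.5 + 1.0 + 0.94 × (1.0 − 2.3) + 0.5 × (-5.1)
   = 1.5 + 1 − 1.222 − 2.55 = -1.27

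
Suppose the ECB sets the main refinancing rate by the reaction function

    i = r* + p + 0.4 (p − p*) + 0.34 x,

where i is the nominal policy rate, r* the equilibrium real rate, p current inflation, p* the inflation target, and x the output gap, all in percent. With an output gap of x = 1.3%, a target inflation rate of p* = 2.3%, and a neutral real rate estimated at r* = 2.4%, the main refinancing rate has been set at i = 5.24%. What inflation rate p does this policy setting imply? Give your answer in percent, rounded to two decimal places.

2.37%

Collecting p: i = r* + (1 + 0.4) p − 0.4 p* + 0.34 x
1.4 p = 5.24 − 2.4 + 0.4 × 2.3 − 0.34 × 1.3 = 3.318
p = 3.318 / 1.4 = 2.37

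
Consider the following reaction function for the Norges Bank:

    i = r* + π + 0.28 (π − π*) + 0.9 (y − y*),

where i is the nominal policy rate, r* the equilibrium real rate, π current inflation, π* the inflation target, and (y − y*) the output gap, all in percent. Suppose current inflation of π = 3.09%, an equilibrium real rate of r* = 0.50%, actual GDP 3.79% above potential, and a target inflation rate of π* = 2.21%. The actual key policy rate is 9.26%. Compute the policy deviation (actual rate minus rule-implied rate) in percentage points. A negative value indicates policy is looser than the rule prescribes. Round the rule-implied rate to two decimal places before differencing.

Output 3.79% above potential → (y − y*) = 3.79.
i = 0.50 + 3.09 + 0.28 × (3.09 − 2.21) + 0.9 × 3.79
   = 0.50 + 3.09 + 0.2464 + 3.411 = 7.25
Deviation = 9.26 − 7.25 = 2.01 pp.

2.01 pp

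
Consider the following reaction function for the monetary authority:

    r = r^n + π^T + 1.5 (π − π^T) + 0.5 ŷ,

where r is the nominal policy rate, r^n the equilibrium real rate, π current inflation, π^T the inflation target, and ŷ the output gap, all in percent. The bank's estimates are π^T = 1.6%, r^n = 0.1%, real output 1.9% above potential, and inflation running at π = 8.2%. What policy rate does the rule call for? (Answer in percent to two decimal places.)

Output 1.9% above potential → ŷ = 1.9.
r = 0.1 + 1.6 + 1.5 × (8.2 − 1.6) + 0.5 × 1.9
   = 0.1 + 1.6 + 9.9 + 0.95 = 12.55

12.55%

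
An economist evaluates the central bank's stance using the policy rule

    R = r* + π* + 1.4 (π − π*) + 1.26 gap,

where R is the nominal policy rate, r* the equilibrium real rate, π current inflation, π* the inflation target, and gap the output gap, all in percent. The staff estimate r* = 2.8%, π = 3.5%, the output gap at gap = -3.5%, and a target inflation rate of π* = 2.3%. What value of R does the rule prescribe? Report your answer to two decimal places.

R = 2.8 + 2.3 + 1.4 × (3.5 − 2.3) + 1.26 × (-3.5)
   = 2.8 + 2.3 + 1.68 − 4.41 = 2.37

2.37%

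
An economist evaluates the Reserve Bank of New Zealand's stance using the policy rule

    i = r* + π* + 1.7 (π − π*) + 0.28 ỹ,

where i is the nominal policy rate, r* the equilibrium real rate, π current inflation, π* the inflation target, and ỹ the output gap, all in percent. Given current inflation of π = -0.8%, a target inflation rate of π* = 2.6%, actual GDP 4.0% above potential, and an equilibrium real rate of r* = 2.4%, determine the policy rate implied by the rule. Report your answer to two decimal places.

Output 4.0% above potential → ỹ = 4.0.
i = 2.4 + 2.6 + 1.7 × (-0.8 − 2.6) + 0.28 × 4.0
   = 2.4 + 2.6 − 5.78 + 1.12 = 0.34

0.34%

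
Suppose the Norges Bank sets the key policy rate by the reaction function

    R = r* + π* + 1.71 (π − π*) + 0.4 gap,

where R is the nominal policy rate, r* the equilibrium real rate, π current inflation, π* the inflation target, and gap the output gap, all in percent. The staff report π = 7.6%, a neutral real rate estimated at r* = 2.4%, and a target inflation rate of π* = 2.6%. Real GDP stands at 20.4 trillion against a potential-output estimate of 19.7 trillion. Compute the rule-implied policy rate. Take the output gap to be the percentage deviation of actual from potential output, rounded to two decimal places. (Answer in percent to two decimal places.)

Output gap = 100 × (20.4 − 19.7) / 19.7 = 3.55%.
R = 2.40 + 2.60 + 1.71 × (7.60 − 2.60) + 0.4 × 3.55
   = 2.40 + 2.6 + 8.55 + 1.42 = 14.97

14.97%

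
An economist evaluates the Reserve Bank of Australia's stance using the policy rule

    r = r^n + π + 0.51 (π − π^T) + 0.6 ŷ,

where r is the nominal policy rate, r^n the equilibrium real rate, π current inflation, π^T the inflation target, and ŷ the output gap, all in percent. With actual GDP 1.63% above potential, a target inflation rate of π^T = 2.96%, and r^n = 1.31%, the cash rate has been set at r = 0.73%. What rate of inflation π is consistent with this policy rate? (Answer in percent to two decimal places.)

-0.03%

Output 1.63% above potential → ŷ = 1.63.
Collecting π: r = r^n + (1 + 0.51) π − 0.51 π^T + 0.6 ŷ
1.51 π = 0.73 − 1.31 + 0.51 × 2.96 − 0.6 × 1.63 = -0.0484
π = -0.0484 / 1.51 = -0.03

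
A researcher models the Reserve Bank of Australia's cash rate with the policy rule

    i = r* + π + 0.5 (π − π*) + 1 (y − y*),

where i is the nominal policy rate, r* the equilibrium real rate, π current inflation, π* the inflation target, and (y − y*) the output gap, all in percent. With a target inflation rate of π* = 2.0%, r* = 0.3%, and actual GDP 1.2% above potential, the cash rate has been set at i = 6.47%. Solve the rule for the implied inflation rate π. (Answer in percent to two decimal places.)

3.98%

Output 1.2% above potential → (y − y*) = 1.2.
Collecting π: i = r* + (1 + 0.5) π − 0.5 π* + 1 (y − y*)
1.5 π = 6.47 − 0.3 + 0.5 × 2.0 − 1 × 1.2 = 5.97
π = 5.97 / 1.5 = 3.98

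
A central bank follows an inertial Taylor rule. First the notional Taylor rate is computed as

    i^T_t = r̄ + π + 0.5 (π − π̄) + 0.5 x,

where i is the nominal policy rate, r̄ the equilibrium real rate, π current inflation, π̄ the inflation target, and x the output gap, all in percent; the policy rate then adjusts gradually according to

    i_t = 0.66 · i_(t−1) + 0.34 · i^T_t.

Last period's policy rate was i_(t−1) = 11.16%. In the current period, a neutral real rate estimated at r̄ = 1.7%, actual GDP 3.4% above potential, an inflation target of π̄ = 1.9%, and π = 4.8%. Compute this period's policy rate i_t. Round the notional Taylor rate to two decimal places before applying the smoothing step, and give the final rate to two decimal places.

10.65%

Output 3.4% above potential → x = 3.4.
i^T_t = 1.7 + 4.8 + 0.5 × (4.8 − 1.9) + 0.5 × 3.4
   = 1.7 + 4.8 + 1.45 + 1.7 = 9.65
i_t = 0.66 × 11.16 + 0.34 × 9.65 = 7.3656 + 3.281 = 10.65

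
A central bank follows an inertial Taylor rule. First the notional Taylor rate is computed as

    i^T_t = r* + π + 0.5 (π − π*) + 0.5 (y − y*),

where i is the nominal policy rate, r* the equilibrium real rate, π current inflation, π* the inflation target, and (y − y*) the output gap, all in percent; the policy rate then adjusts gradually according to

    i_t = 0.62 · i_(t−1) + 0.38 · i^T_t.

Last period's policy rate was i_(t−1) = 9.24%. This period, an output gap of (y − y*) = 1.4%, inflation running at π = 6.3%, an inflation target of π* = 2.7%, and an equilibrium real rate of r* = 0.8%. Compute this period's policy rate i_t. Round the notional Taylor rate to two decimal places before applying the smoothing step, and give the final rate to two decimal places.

i^T_t = 0.8 + 6.3 + 0.5 × (6.3 − 2.7) + 0.5 × 1.4
   = 0.8 + 6.3 + 1.8 + 0.7 = 9.60
i_t = 0.62 × 9.24 + 0.38 × 9.60 = 5.7288 + 3.648 = 9.38

9.38%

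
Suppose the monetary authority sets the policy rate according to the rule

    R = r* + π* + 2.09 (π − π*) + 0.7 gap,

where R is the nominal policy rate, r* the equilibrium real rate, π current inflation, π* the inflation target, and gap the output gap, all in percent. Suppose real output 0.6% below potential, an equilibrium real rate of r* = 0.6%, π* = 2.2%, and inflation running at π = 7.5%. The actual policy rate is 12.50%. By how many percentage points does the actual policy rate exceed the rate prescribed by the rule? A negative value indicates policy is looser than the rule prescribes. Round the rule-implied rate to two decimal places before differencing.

-0.96 pp

Output 0.6% below potential → gap = -0.6.
R = 0.6 + 2.2 + 2.09 × (7.5 − 2.2) + 0.7 × (-0.6)
   = 0.6 + 2.2 + 11.077 − 0.42 = 13.46
Deviation = 12.50 − 13.46 = -0.96 pp.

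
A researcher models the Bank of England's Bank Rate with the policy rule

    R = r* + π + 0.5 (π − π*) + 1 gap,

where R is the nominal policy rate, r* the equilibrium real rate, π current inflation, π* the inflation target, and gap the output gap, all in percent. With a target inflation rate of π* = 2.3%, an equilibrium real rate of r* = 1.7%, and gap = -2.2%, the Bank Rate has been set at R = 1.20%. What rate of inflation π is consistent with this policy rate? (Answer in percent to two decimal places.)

1.90%

Collecting π: R = r* + (1 + 0.5) π − 0.5 π* + 1 gap
1.5 π = 1.20 − 1.7 + 0.5 × 2.3 − 1 × (-2.2) = 2.85
π = 2.85 / 1.5 = 1.90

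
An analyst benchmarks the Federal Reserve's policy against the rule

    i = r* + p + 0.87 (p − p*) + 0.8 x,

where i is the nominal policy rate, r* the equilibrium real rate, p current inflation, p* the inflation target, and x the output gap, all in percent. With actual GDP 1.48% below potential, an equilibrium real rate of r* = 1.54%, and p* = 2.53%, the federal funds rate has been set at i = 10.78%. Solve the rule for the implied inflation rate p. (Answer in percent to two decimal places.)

6.75%

Output 1.48% below potential → x = -1.48.
Collecting p: i = r* + (1 + 0.87) p − 0.87 p* + 0.8 x
1.87 p = 10.78 − 1.54 + 0.87 × 2.53 − 0.8 × (-1.48) = 12.6251
p = 12.6251 / 1.87 = 6.75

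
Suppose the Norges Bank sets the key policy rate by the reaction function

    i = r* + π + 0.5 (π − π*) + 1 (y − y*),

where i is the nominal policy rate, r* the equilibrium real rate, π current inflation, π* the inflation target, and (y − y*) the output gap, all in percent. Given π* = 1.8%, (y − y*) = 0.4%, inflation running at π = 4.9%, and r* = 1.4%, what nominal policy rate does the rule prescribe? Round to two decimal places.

i = 1.4 + 4.9 + 0.5 × (4.9 − 1.8) + 1 × 0.4
   = 1.4 + 4.9 + 1.55 + 0.4 = 8.25

8.25%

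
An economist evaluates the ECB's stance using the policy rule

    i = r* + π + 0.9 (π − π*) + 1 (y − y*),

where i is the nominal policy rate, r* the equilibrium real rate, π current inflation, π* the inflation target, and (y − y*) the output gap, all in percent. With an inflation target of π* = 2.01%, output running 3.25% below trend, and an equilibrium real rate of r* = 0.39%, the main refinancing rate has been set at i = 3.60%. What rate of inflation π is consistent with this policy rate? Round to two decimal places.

Output 3.25% below potential → (y − y*) = -3.25.
Collecting π: i = r* + (1 + 0.9) π − 0.9 π* + 1 (y − y*)
1.9 π = 3.60 − 0.39 + 0.9 × 2.01 − 1 × (-3.25) = 8.269
π = 8.269 / 1.9 = 4.35

4.35%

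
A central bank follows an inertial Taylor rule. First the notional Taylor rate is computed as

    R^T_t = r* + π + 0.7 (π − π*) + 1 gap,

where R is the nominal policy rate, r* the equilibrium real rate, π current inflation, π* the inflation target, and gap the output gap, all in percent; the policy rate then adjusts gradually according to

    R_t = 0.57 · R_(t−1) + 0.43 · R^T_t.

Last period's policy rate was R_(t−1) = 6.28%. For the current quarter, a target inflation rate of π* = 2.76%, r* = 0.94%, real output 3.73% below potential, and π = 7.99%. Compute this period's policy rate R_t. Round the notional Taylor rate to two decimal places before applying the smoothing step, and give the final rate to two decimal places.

7.39%

Output 3.73% below potential → gap = -3.73.
R^T_t = 0.94 + 7.99 + 0.7 × (7.99 − 2.76) + 1 × (-3.73)
   = 0.94 + 7.99 + 3.661 − 3.73 = 8.86
R_t = 0.57 × 6.28 + 0.43 × 8.86 = 3.5796 + 3.8098 = 7.39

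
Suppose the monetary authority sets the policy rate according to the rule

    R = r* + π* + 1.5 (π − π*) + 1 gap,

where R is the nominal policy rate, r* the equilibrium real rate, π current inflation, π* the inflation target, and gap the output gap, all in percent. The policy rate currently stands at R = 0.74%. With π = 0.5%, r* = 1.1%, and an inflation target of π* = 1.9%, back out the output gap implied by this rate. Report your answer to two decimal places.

1 gap = 0.74 − 1.1 − 1.9 − 1.5 × (0.5 − 1.9) = -0.16
gap = -0.16 / 1 = -0.16

-0.16%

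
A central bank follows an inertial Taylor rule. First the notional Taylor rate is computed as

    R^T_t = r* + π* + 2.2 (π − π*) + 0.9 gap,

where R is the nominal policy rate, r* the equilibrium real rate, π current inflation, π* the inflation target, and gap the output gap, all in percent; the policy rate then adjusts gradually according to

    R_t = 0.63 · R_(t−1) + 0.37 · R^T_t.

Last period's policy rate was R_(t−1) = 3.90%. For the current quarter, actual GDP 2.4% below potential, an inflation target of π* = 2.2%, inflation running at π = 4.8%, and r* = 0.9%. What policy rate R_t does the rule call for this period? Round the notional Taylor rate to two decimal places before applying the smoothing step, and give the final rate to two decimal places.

Output 2.4% below potential → gap = -2.4.
R^T_t = 0.9 + 2.2 + 2.2 × (4.8 − 2.2) + 0.9 × (-2.4)
   = 0.9 + 2.2 + 5.72 − 2.16 = 6.66
R_t = 0.63 × 3.90 + 0.37 × 6.66 = 2.457 + 2.4642 = 4.92

4.92%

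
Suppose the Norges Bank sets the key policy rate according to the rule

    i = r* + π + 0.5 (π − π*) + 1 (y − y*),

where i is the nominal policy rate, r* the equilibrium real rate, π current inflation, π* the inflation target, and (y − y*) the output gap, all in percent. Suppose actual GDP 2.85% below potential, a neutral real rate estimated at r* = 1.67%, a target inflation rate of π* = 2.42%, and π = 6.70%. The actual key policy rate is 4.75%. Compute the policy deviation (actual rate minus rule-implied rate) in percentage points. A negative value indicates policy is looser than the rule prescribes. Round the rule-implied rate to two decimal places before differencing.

Output 2.85% below potential → (y − y*) = -2.85.
i = 1.67 + 6.70 + 0.5 × (6.70 − 2.42) + 1 × (-2.85)
   = 1.67 + 6.7 + 2.14 − 2.85 = 7.66
Deviation = 4.75 − 7.66 = -2.91 pp.

-2.91 pp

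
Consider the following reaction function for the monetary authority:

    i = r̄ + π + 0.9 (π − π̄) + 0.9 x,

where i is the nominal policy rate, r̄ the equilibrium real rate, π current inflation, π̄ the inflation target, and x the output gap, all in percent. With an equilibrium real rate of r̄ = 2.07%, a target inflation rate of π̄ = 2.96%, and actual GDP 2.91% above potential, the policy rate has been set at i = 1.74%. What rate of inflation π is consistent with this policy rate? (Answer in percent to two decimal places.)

-0.15%

Output 2.91% above potential → x = 2.91.
Collecting π: i = r̄ + (1 + 0.9) π − 0.9 π̄ + 0.9 x
1.9 π = 1.74 − 2.07 + 0.9 × 2.96 − 0.9 × 2.91 = -0.285
π = -0.285 / 1.9 = -0.15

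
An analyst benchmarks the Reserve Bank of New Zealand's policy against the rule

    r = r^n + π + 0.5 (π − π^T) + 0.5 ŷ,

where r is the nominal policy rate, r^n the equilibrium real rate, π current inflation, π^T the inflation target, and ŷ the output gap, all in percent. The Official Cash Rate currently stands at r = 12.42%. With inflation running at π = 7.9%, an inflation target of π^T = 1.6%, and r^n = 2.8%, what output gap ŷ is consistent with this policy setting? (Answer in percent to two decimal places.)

0.5 ŷ = 12.42 − 2.8 − 7.9 − 0.5 × (7.9 − 1.6) = -1.43
ŷ = -1.43 / 0.5 = -2.86

-2.86%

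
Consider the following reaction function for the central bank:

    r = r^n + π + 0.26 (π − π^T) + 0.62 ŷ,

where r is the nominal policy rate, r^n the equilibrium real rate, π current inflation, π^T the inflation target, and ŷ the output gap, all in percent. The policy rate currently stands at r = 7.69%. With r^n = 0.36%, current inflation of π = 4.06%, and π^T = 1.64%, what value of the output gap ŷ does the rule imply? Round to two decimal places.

0.62 ŷ = 7.69 − 0.36 − 4.06 − 0.26 × (4.06 − 1.64) = 2.6408
ŷ = 2.6408 / 0.62 = 4.26

4.26%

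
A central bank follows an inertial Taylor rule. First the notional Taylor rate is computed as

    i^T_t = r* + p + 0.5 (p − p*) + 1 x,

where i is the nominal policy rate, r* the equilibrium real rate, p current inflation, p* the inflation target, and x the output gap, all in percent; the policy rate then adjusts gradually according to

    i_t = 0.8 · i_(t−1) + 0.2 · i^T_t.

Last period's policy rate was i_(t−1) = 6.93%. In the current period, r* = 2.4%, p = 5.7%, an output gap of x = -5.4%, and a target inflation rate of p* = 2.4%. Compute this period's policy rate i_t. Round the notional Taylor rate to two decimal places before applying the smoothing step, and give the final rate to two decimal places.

6.41%

i^T_t = 2.4 + 5.7 + 0.5 × (5.7 − 2.4) + 1 × (-5.4)
   = 2.4 + 5.7 + 1.65 − 5.4 = 4.35
i_t = 0.8 × 6.93 + 0.2 × 4.35 = 5.544 + 0.87 = 6.41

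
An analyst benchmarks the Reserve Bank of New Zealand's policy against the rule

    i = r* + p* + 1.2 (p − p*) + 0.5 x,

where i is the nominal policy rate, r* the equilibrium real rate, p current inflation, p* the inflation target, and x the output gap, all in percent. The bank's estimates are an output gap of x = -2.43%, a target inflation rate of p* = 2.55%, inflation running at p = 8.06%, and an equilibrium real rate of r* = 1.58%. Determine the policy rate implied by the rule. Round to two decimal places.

i = 1.58 + 2.55 + 1.2 × (8.06 − 2.55) + 0.5 × (-2.43)
   = 1.58 + 2.55 + 6.612 − 1.215 = 9.53

9.53%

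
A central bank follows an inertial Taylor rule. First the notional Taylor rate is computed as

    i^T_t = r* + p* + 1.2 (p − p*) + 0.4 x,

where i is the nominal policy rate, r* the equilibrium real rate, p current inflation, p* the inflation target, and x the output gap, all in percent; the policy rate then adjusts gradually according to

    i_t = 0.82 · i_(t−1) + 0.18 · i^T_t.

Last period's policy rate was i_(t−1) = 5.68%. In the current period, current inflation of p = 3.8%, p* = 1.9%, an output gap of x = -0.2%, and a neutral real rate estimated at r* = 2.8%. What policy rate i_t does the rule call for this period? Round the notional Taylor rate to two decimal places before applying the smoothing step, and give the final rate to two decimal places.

i^T_t = 2.8 + 1.9 + 1.2 × (3.8 − 1.9) + 0.4 × (-0.2)
   = 2.8 + 1.9 + 2.28 − 0.08 = 6.90
i_t = 0.82 × 5.68 + 0.18 × 6.90 = 4.6576 + 1.242 = 5.90

5.90%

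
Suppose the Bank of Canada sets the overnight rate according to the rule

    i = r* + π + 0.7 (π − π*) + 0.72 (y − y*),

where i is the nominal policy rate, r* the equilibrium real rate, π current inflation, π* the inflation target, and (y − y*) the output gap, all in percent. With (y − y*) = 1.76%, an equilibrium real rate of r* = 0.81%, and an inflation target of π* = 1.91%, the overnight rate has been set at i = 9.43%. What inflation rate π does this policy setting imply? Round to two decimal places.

Collecting π: i = r* + (1 + 0.7) π − 0.7 π* + 0.72 (y − y*)
1.7 π = 9.43 − 0.81 + 0.7 × 1.91 − 0.72 × 1.76 = 8.6898
π = 8.6898 / 1.7 = 5.11

5.11%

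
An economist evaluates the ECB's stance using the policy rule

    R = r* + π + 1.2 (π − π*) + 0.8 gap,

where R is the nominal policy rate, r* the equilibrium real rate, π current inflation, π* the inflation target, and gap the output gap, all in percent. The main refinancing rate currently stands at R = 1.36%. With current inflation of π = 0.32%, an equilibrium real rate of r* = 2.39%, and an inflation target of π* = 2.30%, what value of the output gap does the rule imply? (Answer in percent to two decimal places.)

0.8 gap = 1.36 − 2.39 − 0.32 − 1.2 × (0.32 − 2.30) = 1.026
gap = 1.026 / 0.8 = 1.28

1.28%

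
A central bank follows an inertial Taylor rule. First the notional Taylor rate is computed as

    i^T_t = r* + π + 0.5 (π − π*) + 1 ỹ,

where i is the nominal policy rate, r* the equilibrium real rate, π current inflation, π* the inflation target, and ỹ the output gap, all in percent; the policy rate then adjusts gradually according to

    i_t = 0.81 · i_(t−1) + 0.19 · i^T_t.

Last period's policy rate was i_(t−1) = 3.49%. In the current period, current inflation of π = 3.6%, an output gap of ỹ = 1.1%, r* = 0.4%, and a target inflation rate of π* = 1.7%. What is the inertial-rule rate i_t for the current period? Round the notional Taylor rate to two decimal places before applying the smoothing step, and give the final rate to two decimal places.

i^T_t = 0.4 + 3.6 + 0.5 × (3.6 − 1.7) + 1 × 1.1
   = 0.4 + 3.6 + 0.95 + 1.1 = 6.05
i_t = 0.81 × 3.49 + 0.19 × 6.05 = 2.8269 + 1.1495 = 3.98

3.98%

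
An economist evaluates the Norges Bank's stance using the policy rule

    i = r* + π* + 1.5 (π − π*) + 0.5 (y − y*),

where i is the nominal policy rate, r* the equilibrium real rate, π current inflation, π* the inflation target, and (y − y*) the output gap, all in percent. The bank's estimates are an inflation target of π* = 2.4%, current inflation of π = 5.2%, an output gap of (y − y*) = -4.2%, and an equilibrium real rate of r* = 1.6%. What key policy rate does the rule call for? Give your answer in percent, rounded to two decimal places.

6.10%

i = 1.6 + 2.4 + 1.5 × (5.2 − 2.4) + 0.5 × (-4.2)
   = 1.6 + 2.4 + 4.2 − 2.1 = 6.10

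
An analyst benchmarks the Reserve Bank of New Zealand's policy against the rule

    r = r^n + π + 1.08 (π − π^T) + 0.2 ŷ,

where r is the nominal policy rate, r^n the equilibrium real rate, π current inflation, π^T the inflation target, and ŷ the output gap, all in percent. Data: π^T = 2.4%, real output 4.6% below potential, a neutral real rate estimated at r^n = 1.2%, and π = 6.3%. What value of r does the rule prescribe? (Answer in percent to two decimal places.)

Output 4.6% below potential → ŷ = -4.6.
r = 1.2 + 6.3 + 1.08 × (6.3 − 2.4) + 0.2 × (-4.6)
   = 1.2 + 6.3 + 4.212 − 0.92 = 10.79

10.79%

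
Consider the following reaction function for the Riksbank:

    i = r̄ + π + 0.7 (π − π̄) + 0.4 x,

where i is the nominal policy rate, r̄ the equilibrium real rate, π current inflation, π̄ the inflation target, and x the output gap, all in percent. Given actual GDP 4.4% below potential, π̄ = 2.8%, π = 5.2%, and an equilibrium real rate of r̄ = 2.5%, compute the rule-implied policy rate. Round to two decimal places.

Output 4.4% below potential → x = -4.4.
i = 2.5 + 5.2 + 0.7 × (5.2 − 2.8) + 0.4 × (-4.4)
   = 2.5 + 5.2 + 1.68 − 1.76 = 7.62

7.62%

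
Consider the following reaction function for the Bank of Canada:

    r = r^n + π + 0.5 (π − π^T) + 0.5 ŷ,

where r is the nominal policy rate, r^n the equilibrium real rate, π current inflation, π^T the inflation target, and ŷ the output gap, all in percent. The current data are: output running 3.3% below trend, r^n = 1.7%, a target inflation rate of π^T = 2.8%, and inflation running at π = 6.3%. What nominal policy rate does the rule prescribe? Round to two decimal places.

Output 3.3% below potential → ŷ = -3.3.
r = 1.7 + 6.3 + 0.5 × (6.3 − 2.8) + 0.5 × (-3.3)
   = 1.7 + 6.3 + 1.75 − 1.65 = 8.10

8.10%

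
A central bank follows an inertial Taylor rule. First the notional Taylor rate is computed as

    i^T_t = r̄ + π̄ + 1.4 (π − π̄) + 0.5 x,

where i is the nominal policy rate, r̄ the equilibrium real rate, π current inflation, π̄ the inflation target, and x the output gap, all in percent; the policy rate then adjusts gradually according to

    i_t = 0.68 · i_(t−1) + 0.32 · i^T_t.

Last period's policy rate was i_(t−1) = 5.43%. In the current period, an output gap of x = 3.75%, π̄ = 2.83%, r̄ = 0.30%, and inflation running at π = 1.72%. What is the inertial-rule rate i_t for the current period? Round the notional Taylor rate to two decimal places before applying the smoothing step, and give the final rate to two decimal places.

4.80%

i^T_t = 0.30 + 2.83 + 1.4 × (1.72 − 2.83) + 0.5 × 3.75
   = 0.30 + 2.83 − 1.554 + 1.875 = 3.45
i_t = 0.68 × 5.43 + 0.32 × 3.45 = 3.6924 + 1.104 = 4.80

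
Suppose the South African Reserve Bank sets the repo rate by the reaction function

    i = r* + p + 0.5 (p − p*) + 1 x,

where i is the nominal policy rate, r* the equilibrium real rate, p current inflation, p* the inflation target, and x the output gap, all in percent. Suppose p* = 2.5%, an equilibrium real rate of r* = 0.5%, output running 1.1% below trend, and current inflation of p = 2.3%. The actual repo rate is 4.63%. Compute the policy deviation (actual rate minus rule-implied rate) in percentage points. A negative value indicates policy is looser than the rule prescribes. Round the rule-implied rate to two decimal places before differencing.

3.03 pp

Output 1.1% below potential → x = -1.1.
i = 0.5 + 2.3 + 0.5 × (2.3 − 2.5) + 1 × (-1.1)
   = 0.5 + 2.3 − 0.1 − 1.1 = 1.60
Deviation = 4.63 − 1.60 = 3.03 pp.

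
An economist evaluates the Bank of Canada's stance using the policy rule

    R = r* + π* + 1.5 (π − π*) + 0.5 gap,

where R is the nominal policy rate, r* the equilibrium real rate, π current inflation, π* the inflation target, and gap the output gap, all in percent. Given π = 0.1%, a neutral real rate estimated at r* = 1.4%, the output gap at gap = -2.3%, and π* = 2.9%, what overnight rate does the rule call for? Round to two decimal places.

R = 1.4 + 2.9 + 1.5 × (0.1 − 2.9) + 0.5 × (-2.3)
   = 1.4 + 2.9 − 4.2 − 1.15 = -1.05

-1.05%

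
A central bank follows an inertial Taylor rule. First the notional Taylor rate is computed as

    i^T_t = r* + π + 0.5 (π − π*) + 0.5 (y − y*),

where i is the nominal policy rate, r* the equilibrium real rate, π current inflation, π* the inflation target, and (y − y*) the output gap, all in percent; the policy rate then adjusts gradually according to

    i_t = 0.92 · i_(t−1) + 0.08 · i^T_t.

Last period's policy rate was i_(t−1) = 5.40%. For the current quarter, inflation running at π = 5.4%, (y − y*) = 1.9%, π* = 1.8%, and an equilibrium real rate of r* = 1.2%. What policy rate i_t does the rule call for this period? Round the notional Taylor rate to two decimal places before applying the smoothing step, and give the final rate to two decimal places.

i^T_t = 1.2 + 5.4 + 0.5 × (5.4 − 1.8) + 0.5 × 1.9
   = 1.2 + 5.4 + 1.8 + 0.95 = 9.35
i_t = 0.92 × 5.40 + 0.08 × 9.35 = 4.968 + 0.748 = 5.72

5.72%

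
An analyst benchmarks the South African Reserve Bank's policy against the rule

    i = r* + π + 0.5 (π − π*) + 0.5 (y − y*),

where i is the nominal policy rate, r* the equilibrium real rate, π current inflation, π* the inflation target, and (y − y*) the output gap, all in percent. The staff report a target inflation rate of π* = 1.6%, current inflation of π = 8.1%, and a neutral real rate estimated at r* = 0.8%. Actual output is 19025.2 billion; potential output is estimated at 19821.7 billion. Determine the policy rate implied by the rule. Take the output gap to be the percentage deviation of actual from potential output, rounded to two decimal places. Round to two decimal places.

10.14%

Output gap = 100 × (19025.2 − 19821.7) / 19821.7 = -4.02%.
i = 0.80 + 8.10 + 0.5 × (8.10 − 1.60) + 0.5 × (-4.02)
   = 0.80 + 8.1 + 3.25 − 2.01 = 10.14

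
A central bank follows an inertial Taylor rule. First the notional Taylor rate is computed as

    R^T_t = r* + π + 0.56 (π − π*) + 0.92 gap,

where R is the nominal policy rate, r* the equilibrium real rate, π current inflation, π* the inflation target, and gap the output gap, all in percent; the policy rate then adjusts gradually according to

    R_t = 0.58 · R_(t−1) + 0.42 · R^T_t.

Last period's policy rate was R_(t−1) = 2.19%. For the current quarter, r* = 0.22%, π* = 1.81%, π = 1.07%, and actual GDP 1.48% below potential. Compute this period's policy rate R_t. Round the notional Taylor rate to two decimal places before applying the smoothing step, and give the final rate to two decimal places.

Output 1.48% below potential → gap = -1.48.
R^T_t = 0.22 + 1.07 + 0.56 × (1.07 − 1.81) + 0.92 × (-1.48)
   = 0.22 + 1.07 − 0.4144 − 1.3616 = -0.49
R_t = 0.58 × 2.19 + 0.42 × (-0.49) = 1.2702 − 0.2058 = 1.06

1.06%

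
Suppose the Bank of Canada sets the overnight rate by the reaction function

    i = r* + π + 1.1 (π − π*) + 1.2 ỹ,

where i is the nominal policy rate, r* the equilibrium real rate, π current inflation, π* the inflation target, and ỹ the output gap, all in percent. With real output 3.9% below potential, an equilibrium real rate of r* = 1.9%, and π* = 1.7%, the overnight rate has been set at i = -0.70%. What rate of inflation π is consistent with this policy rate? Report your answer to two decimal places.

Output 3.9% below potential → ỹ = -3.9.
Collecting π: i = r* + (1 + 1.1) π − 1.1 π* + 1.2 ỹ
2.1 π = -0.70 − 1.9 + 1.1 × 1.7 − 1.2 × (-3.9) = 3.95
π = 3.95 / 2.1 = 1.88

1.88%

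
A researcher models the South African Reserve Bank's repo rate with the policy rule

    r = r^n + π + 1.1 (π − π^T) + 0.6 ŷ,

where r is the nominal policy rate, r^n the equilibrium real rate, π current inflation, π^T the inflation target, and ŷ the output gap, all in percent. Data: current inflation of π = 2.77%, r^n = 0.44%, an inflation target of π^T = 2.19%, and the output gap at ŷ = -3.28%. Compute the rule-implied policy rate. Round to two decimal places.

r = 0.44 + 2.77 + 1.1 × (2.77 − 2.19) + 0.6 × (-3.28)
   = 0.44 + 2.77 + 0.638 − 1.968 = 1.88

1.88%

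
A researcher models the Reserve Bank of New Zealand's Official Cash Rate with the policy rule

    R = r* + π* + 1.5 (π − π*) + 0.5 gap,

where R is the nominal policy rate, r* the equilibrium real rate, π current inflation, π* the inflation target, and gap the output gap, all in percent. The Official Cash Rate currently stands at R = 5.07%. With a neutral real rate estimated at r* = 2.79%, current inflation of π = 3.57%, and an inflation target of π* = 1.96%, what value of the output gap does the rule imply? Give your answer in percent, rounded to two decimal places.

-4.19%

0.5 gap = 5.07 − 2.79 − 1.96 − 1.5 × (3.57 − 1.96) = -2.095
gap = -2.095 / 0.5 = -4.19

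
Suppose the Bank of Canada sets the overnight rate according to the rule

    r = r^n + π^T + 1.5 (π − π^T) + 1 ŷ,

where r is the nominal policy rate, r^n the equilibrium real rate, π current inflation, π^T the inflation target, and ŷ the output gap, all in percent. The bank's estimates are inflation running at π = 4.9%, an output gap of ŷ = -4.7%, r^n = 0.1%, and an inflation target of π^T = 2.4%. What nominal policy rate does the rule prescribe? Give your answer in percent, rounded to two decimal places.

r = 0.1 + 2.4 + 1.5 × (4.9 − 2.4) + 1 × (-4.7)
   = 0.1 + 2.4 + 3.75 − 4.7 = 1.55

1.55%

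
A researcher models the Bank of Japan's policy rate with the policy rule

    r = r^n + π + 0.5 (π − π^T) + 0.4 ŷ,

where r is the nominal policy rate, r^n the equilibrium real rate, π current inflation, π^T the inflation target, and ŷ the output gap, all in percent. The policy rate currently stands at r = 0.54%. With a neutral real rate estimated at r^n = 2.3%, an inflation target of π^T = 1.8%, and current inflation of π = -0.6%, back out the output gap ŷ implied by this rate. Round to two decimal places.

0.10%

0.4 ŷ = 0.54 − 2.3 − (-0.6) − 0.5 × ((-0.6) − 1.8) = 0.04
ŷ = 0.04 / 0.4 = 0.10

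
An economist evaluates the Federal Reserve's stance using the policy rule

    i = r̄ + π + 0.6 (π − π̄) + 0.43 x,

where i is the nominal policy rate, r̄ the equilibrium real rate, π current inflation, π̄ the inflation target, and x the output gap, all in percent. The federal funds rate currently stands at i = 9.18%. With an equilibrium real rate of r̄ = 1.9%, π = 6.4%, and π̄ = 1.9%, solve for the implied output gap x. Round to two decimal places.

0.43 x = 9.18 − 1.9 − 6.4 − 0.6 × (6.4 − 1.9) = -1.82
x = -1.82 / 0.43 = -4.23

-4.23%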